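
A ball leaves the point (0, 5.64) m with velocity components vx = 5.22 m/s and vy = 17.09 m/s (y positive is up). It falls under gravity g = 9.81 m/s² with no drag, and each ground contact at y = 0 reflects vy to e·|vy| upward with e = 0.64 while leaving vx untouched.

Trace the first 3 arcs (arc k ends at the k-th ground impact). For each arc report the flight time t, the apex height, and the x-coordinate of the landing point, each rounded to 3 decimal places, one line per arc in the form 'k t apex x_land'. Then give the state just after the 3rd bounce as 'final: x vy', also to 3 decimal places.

Arc 1: start y=5.640, vy=17.090 → t=3.788, apex=20.526, x_land=19.772, impact vy=-20.068
  bounce: vy ← 0.64·20.068 = 12.844
Arc 2: start y=0.000, vy=12.844 → t=2.618, apex=8.408, x_land=33.440, impact vy=-12.844
  bounce: vy ← 0.64·12.844 = 8.220
Arc 3: start y=0.000, vy=8.220 → t=1.676, apex=3.444, x_land=42.188, impact vy=-8.220
  bounce: vy ← 0.64·8.220 = 5.261

1 3.788 20.526 19.772
2 2.618 8.408 33.440
3 1.676 3.444 42.188
final: 42.188 5.261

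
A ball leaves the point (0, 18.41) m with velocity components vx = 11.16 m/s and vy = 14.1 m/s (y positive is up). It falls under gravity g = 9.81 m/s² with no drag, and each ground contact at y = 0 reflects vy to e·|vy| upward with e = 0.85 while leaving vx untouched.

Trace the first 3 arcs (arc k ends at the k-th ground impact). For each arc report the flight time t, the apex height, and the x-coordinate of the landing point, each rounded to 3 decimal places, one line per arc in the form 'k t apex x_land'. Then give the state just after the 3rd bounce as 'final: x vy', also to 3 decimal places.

1 3.850 28.543 42.962
2 4.101 20.622 88.728
3 3.486 14.900 127.629
final: 127.629 14.533

Arc 1: start y=18.410, vy=14.100 → t=3.850, apex=28.543, x_land=42.962, impact vy=-23.665
  bounce: vy ← 0.85·23.665 = 20.115
Arc 2: start y=0.000, vy=20.115 → t=4.101, apex=20.622, x_land=88.728, impact vy=-20.115
  bounce: vy ← 0.85·20.115 = 17.098
Arc 3: start y=0.000, vy=17.098 → t=3.486, apex=14.900, x_land=127.629, impact vy=-17.098
  bounce: vy ← 0.85·17.098 = 14.533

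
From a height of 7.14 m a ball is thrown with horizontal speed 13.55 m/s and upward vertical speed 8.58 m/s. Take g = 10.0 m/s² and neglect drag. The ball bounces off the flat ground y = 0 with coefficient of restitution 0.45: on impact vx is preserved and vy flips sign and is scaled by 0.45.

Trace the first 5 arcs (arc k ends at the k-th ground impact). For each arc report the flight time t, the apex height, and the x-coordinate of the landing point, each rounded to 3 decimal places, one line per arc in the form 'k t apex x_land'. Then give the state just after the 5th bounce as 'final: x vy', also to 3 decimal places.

Arc 1: start y=7.140, vy=8.580 → t=2.329, apex=10.821, x_land=31.559, impact vy=-14.711
  bounce: vy ← 0.45·14.711 = 6.620
Arc 2: start y=0.000, vy=6.620 → t=1.324, apex=2.191, x_land=49.500, impact vy=-6.620
  bounce: vy ← 0.45·6.620 = 2.979
Arc 3: start y=0.000, vy=2.979 → t=0.596, apex=0.444, x_land=57.573, impact vy=-2.979
  bounce: vy ← 0.45·2.979 = 1.341
Arc 4: start y=0.000, vy=1.341 → t=0.268, apex=0.090, x_land=61.206, impact vy=-1.341
  bounce: vy ← 0.45·1.341 = 0.603
Arc 5: start y=0.000, vy=0.603 → t=0.121, apex=0.018, x_land=62.840, impact vy=-0.603
  bounce: vy ← 0.45·0.603 = 0.271

1 2.329 10.821 31.559
2 1.324 2.191 49.500
3 0.596 0.444 57.573
4 0.268 0.090 61.206
5 0.121 0.018 62.840
final: 62.840 0.271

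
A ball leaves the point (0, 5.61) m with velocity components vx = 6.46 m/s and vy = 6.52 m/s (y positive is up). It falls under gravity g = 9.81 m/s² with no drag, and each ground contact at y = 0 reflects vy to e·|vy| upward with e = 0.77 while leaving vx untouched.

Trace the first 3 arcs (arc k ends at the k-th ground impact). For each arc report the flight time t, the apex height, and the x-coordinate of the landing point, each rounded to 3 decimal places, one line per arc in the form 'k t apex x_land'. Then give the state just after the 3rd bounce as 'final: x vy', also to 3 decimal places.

1 1.924 7.777 12.428
2 1.939 4.611 24.954
3 1.493 2.734 34.600
final: 34.600 5.639

Arc 1: start y=5.610, vy=6.520 → t=1.924, apex=7.777, x_land=12.428, impact vy=-12.352
  bounce: vy ← 0.77·12.352 = 9.511
Arc 2: start y=0.000, vy=9.511 → t=1.939, apex=4.611, x_land=24.954, impact vy=-9.511
  bounce: vy ← 0.77·9.511 = 7.324
Arc 3: start y=0.000, vy=7.324 → t=1.493, apex=2.734, x_land=34.600, impact vy=-7.324
  bounce: vy ← 0.77·7.324 = 5.639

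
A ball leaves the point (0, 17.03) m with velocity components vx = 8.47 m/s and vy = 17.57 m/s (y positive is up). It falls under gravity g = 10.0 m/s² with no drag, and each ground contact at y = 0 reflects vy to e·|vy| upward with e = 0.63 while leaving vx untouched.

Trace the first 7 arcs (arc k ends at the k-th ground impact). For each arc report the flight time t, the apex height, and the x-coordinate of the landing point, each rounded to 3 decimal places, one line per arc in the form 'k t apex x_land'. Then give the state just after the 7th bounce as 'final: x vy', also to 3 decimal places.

Arc 1: start y=17.030, vy=17.570 → t=4.305, apex=32.465, x_land=36.465, impact vy=-25.481
  bounce: vy ← 0.63·25.481 = 16.053
Arc 2: start y=0.000, vy=16.053 → t=3.211, apex=12.885, x_land=63.659, impact vy=-16.053
  bounce: vy ← 0.63·16.053 = 10.114
Arc 3: start y=0.000, vy=10.114 → t=2.023, apex=5.114, x_land=80.791, impact vy=-10.114
  bounce: vy ← 0.63·10.114 = 6.372
Arc 4: start y=0.000, vy=6.372 → t=1.274, apex=2.030, x_land=91.585, impact vy=-6.372
  bounce: vy ← 0.63·6.372 = 4.014
Arc 5: start y=0.000, vy=4.014 → t=0.803, apex=0.806, x_land=98.385, impact vy=-4.014
  bounce: vy ← 0.63·4.014 = 2.529
Arc 6: start y=0.000, vy=2.529 → t=0.506, apex=0.320, x_land=102.669, impact vy=-2.529
  bounce: vy ← 0.63·2.529 = 1.593
Arc 7: start y=0.000, vy=1.593 → t=0.319, apex=0.127, x_land=105.367, impact vy=-1.593
  bounce: vy ← 0.63·1.593 = 1.004

1 4.305 32.465 36.465
2 3.211 12.885 63.659
3 2.023 5.114 80.791
4 1.274 2.030 91.585
5 0.803 0.806 98.385
6 0.506 0.320 102.669
7 0.319 0.127 105.367
final: 105.367 1.004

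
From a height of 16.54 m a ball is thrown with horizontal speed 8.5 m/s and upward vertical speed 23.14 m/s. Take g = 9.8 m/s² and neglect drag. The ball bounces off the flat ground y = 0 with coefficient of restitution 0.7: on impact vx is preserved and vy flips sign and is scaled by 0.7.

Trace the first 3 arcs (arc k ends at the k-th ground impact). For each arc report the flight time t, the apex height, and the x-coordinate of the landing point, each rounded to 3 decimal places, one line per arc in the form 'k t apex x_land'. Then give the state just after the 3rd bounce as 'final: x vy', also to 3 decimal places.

1 5.353 43.859 45.501
2 4.189 21.491 81.103
3 2.932 10.531 106.025
final: 106.025 10.057

Arc 1: start y=16.540, vy=23.140 → t=5.353, apex=43.859, x_land=45.501, impact vy=-29.320
  bounce: vy ← 0.7·29.320 = 20.524
Arc 2: start y=0.000, vy=20.524 → t=4.189, apex=21.491, x_land=81.103, impact vy=-20.524
  bounce: vy ← 0.7·20.524 = 14.367
Arc 3: start y=0.000, vy=14.367 → t=2.932, apex=10.531, x_land=106.025, impact vy=-14.367
  bounce: vy ← 0.7·14.367 = 10.057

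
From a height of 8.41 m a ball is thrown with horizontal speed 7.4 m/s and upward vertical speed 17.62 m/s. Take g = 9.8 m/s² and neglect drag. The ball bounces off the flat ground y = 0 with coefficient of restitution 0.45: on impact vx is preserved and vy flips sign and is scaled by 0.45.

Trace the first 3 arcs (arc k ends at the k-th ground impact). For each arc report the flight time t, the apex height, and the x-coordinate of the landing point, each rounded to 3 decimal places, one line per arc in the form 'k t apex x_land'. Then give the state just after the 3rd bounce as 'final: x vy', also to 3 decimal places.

1 4.023 24.250 29.767
2 2.002 4.911 44.583
3 0.901 0.994 51.250
final: 51.250 1.987

Arc 1: start y=8.410, vy=17.620 → t=4.023, apex=24.250, x_land=29.767, impact vy=-21.801
  bounce: vy ← 0.45·21.801 = 9.811
Arc 2: start y=0.000, vy=9.811 → t=2.002, apex=4.911, x_land=44.583, impact vy=-9.811
  bounce: vy ← 0.45·9.811 = 4.415
Arc 3: start y=0.000, vy=4.415 → t=0.901, apex=0.994, x_land=51.250, impact vy=-4.415
  bounce: vy ← 0.45·4.415 = 1.987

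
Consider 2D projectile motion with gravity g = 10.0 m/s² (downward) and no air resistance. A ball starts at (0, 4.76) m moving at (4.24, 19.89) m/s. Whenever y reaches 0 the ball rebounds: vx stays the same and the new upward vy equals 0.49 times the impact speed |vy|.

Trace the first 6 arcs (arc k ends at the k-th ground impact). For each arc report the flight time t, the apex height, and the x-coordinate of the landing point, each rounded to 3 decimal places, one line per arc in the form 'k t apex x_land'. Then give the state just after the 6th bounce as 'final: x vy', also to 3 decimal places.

Arc 1: start y=4.760, vy=19.890 → t=4.204, apex=24.541, x_land=17.827, impact vy=-22.154
  bounce: vy ← 0.49·22.154 = 10.856
Arc 2: start y=0.000, vy=10.856 → t=2.171, apex=5.892, x_land=27.032, impact vy=-10.856
  bounce: vy ← 0.49·10.856 = 5.319
Arc 3: start y=0.000, vy=5.319 → t=1.064, apex=1.415, x_land=31.543, impact vy=-5.319
  bounce: vy ← 0.49·5.319 = 2.606
Arc 4: start y=0.000, vy=2.606 → t=0.521, apex=0.340, x_land=33.753, impact vy=-2.606
  bounce: vy ← 0.49·2.606 = 1.277
Arc 5: start y=0.000, vy=1.277 → t=0.255, apex=0.082, x_land=34.836, impact vy=-1.277
  bounce: vy ← 0.49·1.277 = 0.626
Arc 6: start y=0.000, vy=0.626 → t=0.125, apex=0.020, x_land=35.367, impact vy=-0.626
  bounce: vy ← 0.49·0.626 = 0.307

1 4.204 24.541 17.827
2 2.171 5.892 27.032
3 1.064 1.415 31.543
4 0.521 0.340 33.753
5 0.255 0.082 34.836
6 0.125 0.020 35.367
final: 35.367 0.307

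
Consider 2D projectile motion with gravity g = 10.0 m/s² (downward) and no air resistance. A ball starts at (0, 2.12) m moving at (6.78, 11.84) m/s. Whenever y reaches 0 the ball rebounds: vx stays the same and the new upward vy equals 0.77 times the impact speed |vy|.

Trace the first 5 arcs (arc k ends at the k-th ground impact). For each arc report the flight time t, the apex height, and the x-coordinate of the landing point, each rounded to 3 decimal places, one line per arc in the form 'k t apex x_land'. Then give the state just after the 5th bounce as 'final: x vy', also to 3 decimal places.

Arc 1: start y=2.120, vy=11.840 → t=2.535, apex=9.129, x_land=17.189, impact vy=-13.512
  bounce: vy ← 0.77·13.512 = 10.405
Arc 2: start y=0.000, vy=10.405 → t=2.081, apex=5.413, x_land=31.298, impact vy=-10.405
  bounce: vy ← 0.77·10.405 = 8.012
Arc 3: start y=0.000, vy=8.012 → t=1.602, apex=3.209, x_land=42.161, impact vy=-8.012
  bounce: vy ← 0.77·8.012 = 6.169
Arc 4: start y=0.000, vy=6.169 → t=1.234, apex=1.903, x_land=50.526, impact vy=-6.169
  bounce: vy ← 0.77·6.169 = 4.750
Arc 5: start y=0.000, vy=4.750 → t=0.950, apex=1.128, x_land=56.967, impact vy=-4.750
  bounce: vy ← 0.77·4.750 = 3.658

1 2.535 9.129 17.189
2 2.081 5.413 31.298
3 1.602 3.209 42.161
4 1.234 1.903 50.526
5 0.950 1.128 56.967
final: 56.967 3.658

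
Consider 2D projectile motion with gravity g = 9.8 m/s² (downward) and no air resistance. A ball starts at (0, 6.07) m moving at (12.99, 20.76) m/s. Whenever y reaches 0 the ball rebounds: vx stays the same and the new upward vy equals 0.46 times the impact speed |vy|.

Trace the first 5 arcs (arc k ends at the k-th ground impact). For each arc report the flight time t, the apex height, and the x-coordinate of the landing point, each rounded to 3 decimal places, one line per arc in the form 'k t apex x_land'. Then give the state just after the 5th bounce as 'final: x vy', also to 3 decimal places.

Arc 1: start y=6.070, vy=20.760 → t=4.511, apex=28.059, x_land=58.602, impact vy=-23.451
  bounce: vy ← 0.46·23.451 = 10.787
Arc 2: start y=0.000, vy=10.787 → t=2.202, apex=5.937, x_land=87.200, impact vy=-10.787
  bounce: vy ← 0.46·10.787 = 4.962
Arc 3: start y=0.000, vy=4.962 → t=1.013, apex=1.256, x_land=100.355, impact vy=-4.962
  bounce: vy ← 0.46·4.962 = 2.283
Arc 4: start y=0.000, vy=2.283 → t=0.466, apex=0.266, x_land=106.406, impact vy=-2.283
  bounce: vy ← 0.46·2.283 = 1.050
Arc 5: start y=0.000, vy=1.050 → t=0.214, apex=0.056, x_land=109.190, impact vy=-1.050
  bounce: vy ← 0.46·1.050 = 0.483

1 4.511 28.059 58.602
2 2.202 5.937 87.200
3 1.013 1.256 100.355
4 0.466 0.266 106.406
5 0.214 0.056 109.190
final: 109.190 0.483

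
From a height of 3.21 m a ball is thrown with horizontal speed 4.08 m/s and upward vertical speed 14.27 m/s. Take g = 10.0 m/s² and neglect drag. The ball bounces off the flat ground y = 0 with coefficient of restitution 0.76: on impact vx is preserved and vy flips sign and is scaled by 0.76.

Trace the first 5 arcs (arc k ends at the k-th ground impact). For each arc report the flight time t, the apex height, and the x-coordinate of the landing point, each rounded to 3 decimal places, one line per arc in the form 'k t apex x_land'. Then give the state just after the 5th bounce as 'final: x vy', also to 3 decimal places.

1 3.064 13.392 12.499
2 2.488 7.735 22.649
3 1.891 4.468 30.362
4 1.437 2.581 36.224
5 1.092 1.491 40.680
final: 40.680 4.150

Arc 1: start y=3.210, vy=14.270 → t=3.064, apex=13.392, x_land=12.499, impact vy=-16.366
  bounce: vy ← 0.76·16.366 = 12.438
Arc 2: start y=0.000, vy=12.438 → t=2.488, apex=7.735, x_land=22.649, impact vy=-12.438
  bounce: vy ← 0.76·12.438 = 9.453
Arc 3: start y=0.000, vy=9.453 → t=1.891, apex=4.468, x_land=30.362, impact vy=-9.453
  bounce: vy ← 0.76·9.453 = 7.184
Arc 4: start y=0.000, vy=7.184 → t=1.437, apex=2.581, x_land=36.224, impact vy=-7.184
  bounce: vy ← 0.76·7.184 = 5.460
Arc 5: start y=0.000, vy=5.460 → t=1.092, apex=1.491, x_land=40.680, impact vy=-5.460
  bounce: vy ← 0.76·5.460 = 4.150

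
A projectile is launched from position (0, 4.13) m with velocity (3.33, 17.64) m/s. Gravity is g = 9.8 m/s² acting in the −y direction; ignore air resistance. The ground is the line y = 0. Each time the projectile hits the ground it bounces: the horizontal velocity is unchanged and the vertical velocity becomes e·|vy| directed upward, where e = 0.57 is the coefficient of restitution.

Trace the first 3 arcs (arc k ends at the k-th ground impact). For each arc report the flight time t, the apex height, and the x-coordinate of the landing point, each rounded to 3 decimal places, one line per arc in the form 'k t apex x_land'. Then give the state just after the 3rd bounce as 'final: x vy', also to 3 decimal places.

1 3.821 20.006 12.723
2 2.303 6.500 20.393
3 1.313 2.112 24.766
final: 24.766 3.667

Arc 1: start y=4.130, vy=17.640 → t=3.821, apex=20.006, x_land=12.723, impact vy=-19.802
  bounce: vy ← 0.57·19.802 = 11.287
Arc 2: start y=0.000, vy=11.287 → t=2.303, apex=6.500, x_land=20.393, impact vy=-11.287
  bounce: vy ← 0.57·11.287 = 6.434
Arc 3: start y=0.000, vy=6.434 → t=1.313, apex=2.112, x_land=24.766, impact vy=-6.434
  bounce: vy ← 0.57·6.434 = 3.667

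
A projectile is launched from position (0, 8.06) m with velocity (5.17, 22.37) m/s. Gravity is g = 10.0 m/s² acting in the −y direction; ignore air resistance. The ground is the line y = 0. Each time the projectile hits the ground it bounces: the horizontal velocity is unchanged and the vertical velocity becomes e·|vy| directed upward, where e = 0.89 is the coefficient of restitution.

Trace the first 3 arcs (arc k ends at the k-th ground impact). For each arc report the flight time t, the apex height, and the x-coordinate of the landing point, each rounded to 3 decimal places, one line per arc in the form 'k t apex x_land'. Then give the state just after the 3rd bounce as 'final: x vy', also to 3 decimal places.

1 4.809 33.081 24.864
2 4.579 26.203 48.534
3 4.075 20.756 69.601
final: 69.601 18.133

Arc 1: start y=8.060, vy=22.370 → t=4.809, apex=33.081, x_land=24.864, impact vy=-25.722
  bounce: vy ← 0.89·25.722 = 22.893
Arc 2: start y=0.000, vy=22.893 → t=4.579, apex=26.203, x_land=48.534, impact vy=-22.893
  bounce: vy ← 0.89·22.893 = 20.374
Arc 3: start y=0.000, vy=20.374 → t=4.075, apex=20.756, x_land=69.601, impact vy=-20.374
  bounce: vy ← 0.89·20.374 = 18.133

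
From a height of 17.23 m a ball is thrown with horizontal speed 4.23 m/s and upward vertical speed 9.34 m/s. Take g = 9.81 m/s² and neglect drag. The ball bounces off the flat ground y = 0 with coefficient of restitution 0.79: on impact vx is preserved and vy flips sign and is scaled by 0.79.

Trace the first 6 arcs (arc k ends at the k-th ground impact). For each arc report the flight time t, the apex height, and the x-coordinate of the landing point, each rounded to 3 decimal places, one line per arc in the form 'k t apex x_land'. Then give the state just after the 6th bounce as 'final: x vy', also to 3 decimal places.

1 3.054 21.676 12.920
2 3.321 13.528 26.969
3 2.624 8.443 38.069
4 2.073 5.269 46.837
5 1.638 3.289 53.764
6 1.294 2.052 59.237
final: 59.237 5.013

Arc 1: start y=17.230, vy=9.340 → t=3.054, apex=21.676, x_land=12.920, impact vy=-20.623
  bounce: vy ← 0.79·20.623 = 16.292
Arc 2: start y=0.000, vy=16.292 → t=3.321, apex=13.528, x_land=26.969, impact vy=-16.292
  bounce: vy ← 0.79·16.292 = 12.871
Arc 3: start y=0.000, vy=12.871 → t=2.624, apex=8.443, x_land=38.069, impact vy=-12.871
  bounce: vy ← 0.79·12.871 = 10.168
Arc 4: start y=0.000, vy=10.168 → t=2.073, apex=5.269, x_land=46.837, impact vy=-10.168
  bounce: vy ← 0.79·10.168 = 8.032
Arc 5: start y=0.000, vy=8.032 → t=1.638, apex=3.289, x_land=53.764, impact vy=-8.032
  bounce: vy ← 0.79·8.032 = 6.346
Arc 6: start y=0.000, vy=6.346 → t=1.294, apex=2.052, x_land=59.237, impact vy=-6.346
  bounce: vy ← 0.79·6.346 = 5.013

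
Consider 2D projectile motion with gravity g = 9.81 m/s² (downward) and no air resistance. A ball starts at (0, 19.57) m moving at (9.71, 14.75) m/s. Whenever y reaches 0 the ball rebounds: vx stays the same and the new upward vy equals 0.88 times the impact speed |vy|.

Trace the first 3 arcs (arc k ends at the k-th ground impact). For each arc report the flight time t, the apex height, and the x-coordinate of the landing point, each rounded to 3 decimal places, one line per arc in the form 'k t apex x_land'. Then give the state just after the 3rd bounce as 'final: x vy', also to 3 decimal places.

1 4.004 30.659 38.876
2 4.400 23.742 81.601
3 3.872 18.386 119.200
final: 119.200 16.714

Arc 1: start y=19.570, vy=14.750 → t=4.004, apex=30.659, x_land=38.876, impact vy=-24.526
  bounce: vy ← 0.88·24.526 = 21.583
Arc 2: start y=0.000, vy=21.583 → t=4.400, apex=23.742, x_land=81.601, impact vy=-21.583
  bounce: vy ← 0.88·21.583 = 18.993
Arc 3: start y=0.000, vy=18.993 → t=3.872, apex=18.386, x_land=119.200, impact vy=-18.993
  bounce: vy ← 0.88·18.993 = 16.714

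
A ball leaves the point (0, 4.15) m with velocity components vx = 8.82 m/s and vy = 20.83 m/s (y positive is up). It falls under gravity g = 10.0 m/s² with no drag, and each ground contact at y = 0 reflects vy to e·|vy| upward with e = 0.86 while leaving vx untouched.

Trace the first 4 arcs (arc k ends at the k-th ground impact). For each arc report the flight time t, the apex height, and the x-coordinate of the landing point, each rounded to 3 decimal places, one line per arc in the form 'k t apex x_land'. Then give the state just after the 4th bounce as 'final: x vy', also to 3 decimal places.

Arc 1: start y=4.150, vy=20.830 → t=4.357, apex=25.844, x_land=38.424, impact vy=-22.735
  bounce: vy ← 0.86·22.735 = 19.552
Arc 2: start y=0.000, vy=19.552 → t=3.910, apex=19.115, x_land=72.915, impact vy=-19.552
  bounce: vy ← 0.86·19.552 = 16.815
Arc 3: start y=0.000, vy=16.815 → t=3.363, apex=14.137, x_land=102.576, impact vy=-16.815
  bounce: vy ← 0.86·16.815 = 14.461
Arc 4: start y=0.000, vy=14.461 → t=2.892, apex=10.456, x_land=128.085, impact vy=-14.461
  bounce: vy ← 0.86·14.461 = 12.436

1 4.357 25.844 38.424
2 3.910 19.115 72.915
3 3.363 14.137 102.576
4 2.892 10.456 128.085
final: 128.085 12.436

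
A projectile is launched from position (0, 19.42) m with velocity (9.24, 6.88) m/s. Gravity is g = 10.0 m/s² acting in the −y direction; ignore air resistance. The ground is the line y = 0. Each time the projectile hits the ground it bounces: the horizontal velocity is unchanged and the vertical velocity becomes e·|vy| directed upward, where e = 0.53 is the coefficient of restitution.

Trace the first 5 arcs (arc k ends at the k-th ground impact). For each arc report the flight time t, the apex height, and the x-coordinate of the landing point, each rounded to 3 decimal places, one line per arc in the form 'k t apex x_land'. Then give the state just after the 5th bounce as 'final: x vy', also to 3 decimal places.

Arc 1: start y=19.420, vy=6.880 → t=2.775, apex=21.787, x_land=25.645, impact vy=-20.874
  bounce: vy ← 0.53·20.874 = 11.063
Arc 2: start y=0.000, vy=11.063 → t=2.213, apex=6.120, x_land=46.090, impact vy=-11.063
  bounce: vy ← 0.53·11.063 = 5.864
Arc 3: start y=0.000, vy=5.864 → t=1.173, apex=1.719, x_land=56.926, impact vy=-5.864
  bounce: vy ← 0.53·5.864 = 3.108
Arc 4: start y=0.000, vy=3.108 → t=0.622, apex=0.483, x_land=62.669, impact vy=-3.108
  bounce: vy ← 0.53·3.108 = 1.647
Arc 5: start y=0.000, vy=1.647 → t=0.329, apex=0.136, x_land=65.713, impact vy=-1.647
  bounce: vy ← 0.53·1.647 = 0.873

1 2.775 21.787 25.645
2 2.213 6.120 46.090
3 1.173 1.719 56.926
4 0.622 0.483 62.669
5 0.329 0.136 65.713
final: 65.713 0.873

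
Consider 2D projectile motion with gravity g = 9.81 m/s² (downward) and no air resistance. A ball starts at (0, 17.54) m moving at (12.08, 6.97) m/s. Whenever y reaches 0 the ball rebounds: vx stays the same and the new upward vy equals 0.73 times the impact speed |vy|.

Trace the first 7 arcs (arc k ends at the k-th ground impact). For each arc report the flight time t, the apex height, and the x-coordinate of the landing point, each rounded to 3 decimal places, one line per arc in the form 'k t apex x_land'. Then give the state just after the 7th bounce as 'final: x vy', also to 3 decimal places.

Arc 1: start y=17.540, vy=6.970 → t=2.731, apex=20.016, x_land=32.985, impact vy=-19.817
  bounce: vy ← 0.73·19.817 = 14.466
Arc 2: start y=0.000, vy=14.466 → t=2.949, apex=10.667, x_land=68.613, impact vy=-14.466
  bounce: vy ← 0.73·14.466 = 10.561
Arc 3: start y=0.000, vy=10.561 → t=2.153, apex=5.684, x_land=94.622, impact vy=-10.561
  bounce: vy ← 0.73·10.561 = 7.709
Arc 4: start y=0.000, vy=7.709 → t=1.572, apex=3.029, x_land=113.608, impact vy=-7.709
  bounce: vy ← 0.73·7.709 = 5.628
Arc 5: start y=0.000, vy=5.628 → t=1.147, apex=1.614, x_land=127.468, impact vy=-5.628
  bounce: vy ← 0.73·5.628 = 4.108
Arc 6: start y=0.000, vy=4.108 → t=0.838, apex=0.860, x_land=137.585, impact vy=-4.108
  bounce: vy ← 0.73·4.108 = 2.999
Arc 7: start y=0.000, vy=2.999 → t=0.611, apex=0.458, x_land=144.971, impact vy=-2.999
  bounce: vy ← 0.73·2.999 = 2.189

1 2.731 20.016 32.985
2 2.949 10.667 68.613
3 2.153 5.684 94.622
4 1.572 3.029 113.608
5 1.147 1.614 127.468
6 0.838 0.860 137.585
7 0.611 0.458 144.971
final: 144.971 2.189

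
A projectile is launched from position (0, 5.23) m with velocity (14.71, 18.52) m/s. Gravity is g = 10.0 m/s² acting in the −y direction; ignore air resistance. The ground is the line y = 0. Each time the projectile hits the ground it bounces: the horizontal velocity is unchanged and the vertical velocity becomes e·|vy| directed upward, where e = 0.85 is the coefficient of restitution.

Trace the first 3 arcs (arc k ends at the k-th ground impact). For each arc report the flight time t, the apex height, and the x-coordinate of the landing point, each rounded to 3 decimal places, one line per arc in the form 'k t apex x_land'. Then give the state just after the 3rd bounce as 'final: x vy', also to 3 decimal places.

1 3.968 22.380 58.364
2 3.597 16.169 111.270
3 3.057 11.682 156.239
final: 156.239 12.993

Arc 1: start y=5.230, vy=18.520 → t=3.968, apex=22.380, x_land=58.364, impact vy=-21.156
  bounce: vy ← 0.85·21.156 = 17.983
Arc 2: start y=0.000, vy=17.983 → t=3.597, apex=16.169, x_land=111.270, impact vy=-17.983
  bounce: vy ← 0.85·17.983 = 15.285
Arc 3: start y=0.000, vy=15.285 → t=3.057, apex=11.682, x_land=156.239, impact vy=-15.285
  bounce: vy ← 0.85·15.285 = 12.993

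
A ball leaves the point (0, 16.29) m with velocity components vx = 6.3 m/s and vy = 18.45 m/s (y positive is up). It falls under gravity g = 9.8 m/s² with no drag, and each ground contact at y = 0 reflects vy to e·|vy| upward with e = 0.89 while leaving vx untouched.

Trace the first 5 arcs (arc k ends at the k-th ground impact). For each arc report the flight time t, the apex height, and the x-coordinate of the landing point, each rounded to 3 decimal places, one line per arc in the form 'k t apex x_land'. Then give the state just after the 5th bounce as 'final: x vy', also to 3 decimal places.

1 4.504 33.657 28.372
2 4.665 26.660 57.762
3 4.152 21.117 83.920
4 3.695 16.727 107.200
5 3.289 13.250 127.919
final: 127.919 14.342

Arc 1: start y=16.290, vy=18.450 → t=4.504, apex=33.657, x_land=28.372, impact vy=-25.684
  bounce: vy ← 0.89·25.684 = 22.859
Arc 2: start y=0.000, vy=22.859 → t=4.665, apex=26.660, x_land=57.762, impact vy=-22.859
  bounce: vy ← 0.89·22.859 = 20.345
Arc 3: start y=0.000, vy=20.345 → t=4.152, apex=21.117, x_land=83.920, impact vy=-20.345
  bounce: vy ← 0.89·20.345 = 18.107
Arc 4: start y=0.000, vy=18.107 → t=3.695, apex=16.727, x_land=107.200, impact vy=-18.107
  bounce: vy ← 0.89·18.107 = 16.115
Arc 5: start y=0.000, vy=16.115 → t=3.289, apex=13.250, x_land=127.919, impact vy=-16.115
  bounce: vy ← 0.89·16.115 = 14.342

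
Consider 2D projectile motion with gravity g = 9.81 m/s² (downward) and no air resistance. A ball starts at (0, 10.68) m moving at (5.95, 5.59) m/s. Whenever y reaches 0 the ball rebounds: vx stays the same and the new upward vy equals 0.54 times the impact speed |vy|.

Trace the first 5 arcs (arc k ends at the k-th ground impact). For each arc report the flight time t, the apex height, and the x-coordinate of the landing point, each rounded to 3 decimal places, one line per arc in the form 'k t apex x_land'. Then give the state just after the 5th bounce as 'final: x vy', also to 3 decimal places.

1 2.152 12.273 12.802
2 1.708 3.579 22.967
3 0.923 1.044 28.456
4 0.498 0.304 31.420
5 0.269 0.089 33.020
final: 33.020 0.713

Arc 1: start y=10.680, vy=5.590 → t=2.152, apex=12.273, x_land=12.802, impact vy=-15.517
  bounce: vy ← 0.54·15.517 = 8.379
Arc 2: start y=0.000, vy=8.379 → t=1.708, apex=3.579, x_land=22.967, impact vy=-8.379
  bounce: vy ← 0.54·8.379 = 4.525
Arc 3: start y=0.000, vy=4.525 → t=0.923, apex=1.044, x_land=28.456, impact vy=-4.525
  bounce: vy ← 0.54·4.525 = 2.443
Arc 4: start y=0.000, vy=2.443 → t=0.498, apex=0.304, x_land=31.420, impact vy=-2.443
  bounce: vy ← 0.54·2.443 = 1.319
Arc 5: start y=0.000, vy=1.319 → t=0.269, apex=0.089, x_land=33.020, impact vy=-1.319
  bounce: vy ← 0.54·1.319 = 0.713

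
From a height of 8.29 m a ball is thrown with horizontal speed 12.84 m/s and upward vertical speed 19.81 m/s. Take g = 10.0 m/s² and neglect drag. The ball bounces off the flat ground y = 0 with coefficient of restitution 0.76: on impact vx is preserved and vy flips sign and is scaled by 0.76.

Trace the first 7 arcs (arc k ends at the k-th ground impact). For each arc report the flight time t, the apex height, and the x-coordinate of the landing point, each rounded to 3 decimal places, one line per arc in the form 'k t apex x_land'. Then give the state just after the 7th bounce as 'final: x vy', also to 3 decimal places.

1 4.344 27.912 55.773
2 3.591 16.122 101.886
3 2.729 9.312 136.931
4 2.074 5.379 163.565
5 1.576 3.107 183.808
6 1.198 1.794 199.192
7 0.911 1.036 210.884
final: 210.884 3.460

Arc 1: start y=8.290, vy=19.810 → t=4.344, apex=27.912, x_land=55.773, impact vy=-23.627
  bounce: vy ← 0.76·23.627 = 17.957
Arc 2: start y=0.000, vy=17.957 → t=3.591, apex=16.122, x_land=101.886, impact vy=-17.957
  bounce: vy ← 0.76·17.957 = 13.647
Arc 3: start y=0.000, vy=13.647 → t=2.729, apex=9.312, x_land=136.931, impact vy=-13.647
  bounce: vy ← 0.76·13.647 = 10.372
Arc 4: start y=0.000, vy=10.372 → t=2.074, apex=5.379, x_land=163.565, impact vy=-10.372
  bounce: vy ← 0.76·10.372 = 7.882
Arc 5: start y=0.000, vy=7.882 → t=1.576, apex=3.107, x_land=183.808, impact vy=-7.882
  bounce: vy ← 0.76·7.882 = 5.991
Arc 6: start y=0.000, vy=5.991 → t=1.198, apex=1.794, x_land=199.192, impact vy=-5.991
  bounce: vy ← 0.76·5.991 = 4.553
Arc 7: start y=0.000, vy=4.553 → t=0.911, apex=1.036, x_land=210.884, impact vy=-4.553
  bounce: vy ← 0.76·4.553 = 3.460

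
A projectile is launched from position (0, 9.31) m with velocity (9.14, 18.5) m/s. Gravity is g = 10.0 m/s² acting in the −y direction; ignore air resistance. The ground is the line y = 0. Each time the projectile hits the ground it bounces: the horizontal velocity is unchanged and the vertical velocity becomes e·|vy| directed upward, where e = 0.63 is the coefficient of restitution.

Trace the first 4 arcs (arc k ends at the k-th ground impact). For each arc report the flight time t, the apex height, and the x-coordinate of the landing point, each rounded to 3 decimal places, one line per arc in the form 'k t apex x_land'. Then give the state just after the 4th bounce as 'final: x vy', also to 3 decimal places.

1 4.149 26.422 37.920
2 2.896 10.487 64.394
3 1.825 4.162 81.073
4 1.150 1.652 91.580
final: 91.580 3.621

Arc 1: start y=9.310, vy=18.500 → t=4.149, apex=26.422, x_land=37.920, impact vy=-22.988
  bounce: vy ← 0.63·22.988 = 14.482
Arc 2: start y=0.000, vy=14.482 → t=2.896, apex=10.487, x_land=64.394, impact vy=-14.482
  bounce: vy ← 0.63·14.482 = 9.124
Arc 3: start y=0.000, vy=9.124 → t=1.825, apex=4.162, x_land=81.073, impact vy=-9.124
  bounce: vy ← 0.63·9.124 = 5.748
Arc 4: start y=0.000, vy=5.748 → t=1.150, apex=1.652, x_land=91.580, impact vy=-5.748
  bounce: vy ← 0.63·5.748 = 3.621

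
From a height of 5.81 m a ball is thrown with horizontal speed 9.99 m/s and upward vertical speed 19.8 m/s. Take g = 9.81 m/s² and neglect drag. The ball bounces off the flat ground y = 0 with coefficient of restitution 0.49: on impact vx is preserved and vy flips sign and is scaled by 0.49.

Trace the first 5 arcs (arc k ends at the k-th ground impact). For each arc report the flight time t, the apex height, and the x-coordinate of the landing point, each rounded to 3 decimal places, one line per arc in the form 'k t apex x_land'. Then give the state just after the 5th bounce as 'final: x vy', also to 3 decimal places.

Arc 1: start y=5.810, vy=19.800 → t=4.311, apex=25.792, x_land=43.071, impact vy=-22.495
  bounce: vy ← 0.49·22.495 = 11.023
Arc 2: start y=0.000, vy=11.023 → t=2.247, apex=6.193, x_land=65.521, impact vy=-11.023
  bounce: vy ← 0.49·11.023 = 5.401
Arc 3: start y=0.000, vy=5.401 → t=1.101, apex=1.487, x_land=76.521, impact vy=-5.401
  bounce: vy ← 0.49·5.401 = 2.647
Arc 4: start y=0.000, vy=2.647 → t=0.540, apex=0.357, x_land=81.912, impact vy=-2.647
  bounce: vy ← 0.49·2.647 = 1.297
Arc 5: start y=0.000, vy=1.297 → t=0.264, apex=0.086, x_land=84.553, impact vy=-1.297
  bounce: vy ← 0.49·1.297 = 0.635

1 4.311 25.792 43.071
2 2.247 6.193 65.521
3 1.101 1.487 76.521
4 0.540 0.357 81.912
5 0.264 0.086 84.553
final: 84.553 0.635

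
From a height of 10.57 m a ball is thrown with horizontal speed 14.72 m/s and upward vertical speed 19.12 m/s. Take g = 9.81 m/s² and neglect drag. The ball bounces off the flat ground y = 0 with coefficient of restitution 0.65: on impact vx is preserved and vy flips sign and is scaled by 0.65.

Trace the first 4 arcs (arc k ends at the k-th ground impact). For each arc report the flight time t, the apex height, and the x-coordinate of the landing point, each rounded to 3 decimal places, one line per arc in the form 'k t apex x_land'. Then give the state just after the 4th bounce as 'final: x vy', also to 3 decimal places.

Arc 1: start y=10.570, vy=19.120 → t=4.389, apex=29.203, x_land=64.607, impact vy=-23.937
  bounce: vy ← 0.65·23.937 = 15.559
Arc 2: start y=0.000, vy=15.559 → t=3.172, apex=12.338, x_land=111.299, impact vy=-15.559
  bounce: vy ← 0.65·15.559 = 10.113
Arc 3: start y=0.000, vy=10.113 → t=2.062, apex=5.213, x_land=141.649, impact vy=-10.113
  bounce: vy ← 0.65·10.113 = 6.574
Arc 4: start y=0.000, vy=6.574 → t=1.340, apex=2.202, x_land=161.376, impact vy=-6.574
  bounce: vy ← 0.65·6.574 = 4.273

1 4.389 29.203 64.607
2 3.172 12.338 111.299
3 2.062 5.213 141.649
4 1.340 2.202 161.376
final: 161.376 4.273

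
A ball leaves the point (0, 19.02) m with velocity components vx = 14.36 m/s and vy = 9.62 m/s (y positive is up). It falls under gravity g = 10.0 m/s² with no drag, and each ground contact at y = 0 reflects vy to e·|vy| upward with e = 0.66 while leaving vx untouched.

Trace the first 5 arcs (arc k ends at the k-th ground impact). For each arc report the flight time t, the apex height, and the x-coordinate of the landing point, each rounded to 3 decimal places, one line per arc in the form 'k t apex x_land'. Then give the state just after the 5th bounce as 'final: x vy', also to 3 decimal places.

1 3.137 23.647 45.043
2 2.871 10.301 86.266
3 1.895 4.487 113.473
4 1.250 1.955 131.429
5 0.825 0.851 143.280
final: 143.280 2.723

Arc 1: start y=19.020, vy=9.620 → t=3.137, apex=23.647, x_land=45.043, impact vy=-21.747
  bounce: vy ← 0.66·21.747 = 14.353
Arc 2: start y=0.000, vy=14.353 → t=2.871, apex=10.301, x_land=86.266, impact vy=-14.353
  bounce: vy ← 0.66·14.353 = 9.473
Arc 3: start y=0.000, vy=9.473 → t=1.895, apex=4.487, x_land=113.473, impact vy=-9.473
  bounce: vy ← 0.66·9.473 = 6.252
Arc 4: start y=0.000, vy=6.252 → t=1.250, apex=1.955, x_land=131.429, impact vy=-6.252
  bounce: vy ← 0.66·6.252 = 4.126
Arc 5: start y=0.000, vy=4.126 → t=0.825, apex=0.851, x_land=143.280, impact vy=-4.126
  bounce: vy ← 0.66·4.126 = 2.723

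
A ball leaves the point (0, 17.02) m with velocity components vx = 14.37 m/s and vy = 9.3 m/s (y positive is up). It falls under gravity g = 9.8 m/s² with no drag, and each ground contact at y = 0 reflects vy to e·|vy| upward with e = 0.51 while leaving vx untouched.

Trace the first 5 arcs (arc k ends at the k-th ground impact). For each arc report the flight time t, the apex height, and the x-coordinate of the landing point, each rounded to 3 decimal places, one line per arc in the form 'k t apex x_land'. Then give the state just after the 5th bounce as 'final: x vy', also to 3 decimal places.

Arc 1: start y=17.020, vy=9.300 → t=3.040, apex=21.433, x_land=43.691, impact vy=-20.496
  bounce: vy ← 0.51·20.496 = 10.453
Arc 2: start y=0.000, vy=10.453 → t=2.133, apex=5.575, x_land=74.345, impact vy=-10.453
  bounce: vy ← 0.51·10.453 = 5.331
Arc 3: start y=0.000, vy=5.331 → t=1.088, apex=1.450, x_land=89.979, impact vy=-5.331
  bounce: vy ← 0.51·5.331 = 2.719
Arc 4: start y=0.000, vy=2.719 → t=0.555, apex=0.377, x_land=97.953, impact vy=-2.719
  bounce: vy ← 0.51·2.719 = 1.387
Arc 5: start y=0.000, vy=1.387 → t=0.283, apex=0.098, x_land=102.019, impact vy=-1.387
  bounce: vy ← 0.51·1.387 = 0.707

1 3.040 21.433 43.691
2 2.133 5.575 74.345
3 1.088 1.450 89.979
4 0.555 0.377 97.953
5 0.283 0.098 102.019
final: 102.019 0.707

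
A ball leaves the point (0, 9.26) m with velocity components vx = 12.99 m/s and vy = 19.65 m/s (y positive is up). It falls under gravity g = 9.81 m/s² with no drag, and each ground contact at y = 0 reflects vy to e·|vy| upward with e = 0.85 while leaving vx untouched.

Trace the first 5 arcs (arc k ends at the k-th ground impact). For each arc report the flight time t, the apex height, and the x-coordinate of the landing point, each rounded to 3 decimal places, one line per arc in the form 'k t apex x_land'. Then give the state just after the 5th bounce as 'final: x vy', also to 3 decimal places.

1 4.432 28.940 57.573
2 4.129 20.909 111.213
3 3.510 15.107 156.806
4 2.983 10.915 195.561
5 2.536 7.886 228.503
final: 228.503 10.573

Arc 1: start y=9.260, vy=19.650 → t=4.432, apex=28.940, x_land=57.573, impact vy=-23.829
  bounce: vy ← 0.85·23.829 = 20.254
Arc 2: start y=0.000, vy=20.254 → t=4.129, apex=20.909, x_land=111.213, impact vy=-20.254
  bounce: vy ← 0.85·20.254 = 17.216
Arc 3: start y=0.000, vy=17.216 → t=3.510, apex=15.107, x_land=156.806, impact vy=-17.216
  bounce: vy ← 0.85·17.216 = 14.634
Arc 4: start y=0.000, vy=14.634 → t=2.983, apex=10.915, x_land=195.561, impact vy=-14.634
  bounce: vy ← 0.85·14.634 = 12.439
Arc 5: start y=0.000, vy=12.439 → t=2.536, apex=7.886, x_land=228.503, impact vy=-12.439
  bounce: vy ← 0.85·12.439 = 10.573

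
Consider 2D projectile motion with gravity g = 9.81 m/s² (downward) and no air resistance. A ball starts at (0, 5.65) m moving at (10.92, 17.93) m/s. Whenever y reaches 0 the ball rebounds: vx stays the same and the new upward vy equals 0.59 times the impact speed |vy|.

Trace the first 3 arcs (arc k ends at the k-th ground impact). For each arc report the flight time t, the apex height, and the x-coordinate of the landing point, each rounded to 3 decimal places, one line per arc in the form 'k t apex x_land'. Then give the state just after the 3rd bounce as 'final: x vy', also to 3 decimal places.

Arc 1: start y=5.650, vy=17.930 → t=3.947, apex=22.036, x_land=43.104, impact vy=-20.793
  bounce: vy ← 0.59·20.793 = 12.268
Arc 2: start y=0.000, vy=12.268 → t=2.501, apex=7.671, x_land=70.416, impact vy=-12.268
  bounce: vy ← 0.59·12.268 = 7.238
Arc 3: start y=0.000, vy=7.238 → t=1.476, apex=2.670, x_land=86.530, impact vy=-7.238
  bounce: vy ← 0.59·7.238 = 4.270

1 3.947 22.036 43.104
2 2.501 7.671 70.416
3 1.476 2.670 86.530
final: 86.530 4.270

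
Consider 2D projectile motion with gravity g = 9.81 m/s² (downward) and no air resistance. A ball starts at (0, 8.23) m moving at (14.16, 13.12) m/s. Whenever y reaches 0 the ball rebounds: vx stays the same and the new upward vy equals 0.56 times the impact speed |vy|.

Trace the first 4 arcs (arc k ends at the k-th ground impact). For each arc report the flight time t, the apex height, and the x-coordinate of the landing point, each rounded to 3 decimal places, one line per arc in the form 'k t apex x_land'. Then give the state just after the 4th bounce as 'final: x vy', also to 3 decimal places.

Arc 1: start y=8.230, vy=13.120 → t=3.199, apex=17.003, x_land=45.302, impact vy=-18.265
  bounce: vy ← 0.56·18.265 = 10.228
Arc 2: start y=0.000, vy=10.228 → t=2.085, apex=5.332, x_land=74.829, impact vy=-10.228
  bounce: vy ← 0.56·10.228 = 5.728
Arc 3: start y=0.000, vy=5.728 → t=1.168, apex=1.672, x_land=91.365, impact vy=-5.728
  bounce: vy ← 0.56·5.728 = 3.208
Arc 4: start y=0.000, vy=3.208 → t=0.654, apex=0.524, x_land=100.625, impact vy=-3.208
  bounce: vy ← 0.56·3.208 = 1.796

1 3.199 17.003 45.302
2 2.085 5.332 74.829
3 1.168 1.672 91.365
4 0.654 0.524 100.625
final: 100.625 1.796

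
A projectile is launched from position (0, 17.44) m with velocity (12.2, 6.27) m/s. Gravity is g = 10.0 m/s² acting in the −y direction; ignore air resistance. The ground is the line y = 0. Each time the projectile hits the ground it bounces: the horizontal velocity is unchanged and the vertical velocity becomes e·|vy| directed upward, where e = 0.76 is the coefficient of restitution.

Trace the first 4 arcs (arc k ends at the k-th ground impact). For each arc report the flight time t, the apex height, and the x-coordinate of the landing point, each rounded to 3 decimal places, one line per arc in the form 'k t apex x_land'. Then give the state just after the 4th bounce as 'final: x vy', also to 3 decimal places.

Arc 1: start y=17.440, vy=6.270 → t=2.597, apex=19.406, x_land=31.684, impact vy=-19.701
  bounce: vy ← 0.76·19.701 = 14.972
Arc 2: start y=0.000, vy=14.972 → t=2.994, apex=11.209, x_land=68.217, impact vy=-14.972
  bounce: vy ← 0.76·14.972 = 11.379
Arc 3: start y=0.000, vy=11.379 → t=2.276, apex=6.474, x_land=95.982, impact vy=-11.379
  bounce: vy ← 0.76·11.379 = 8.648
Arc 4: start y=0.000, vy=8.648 → t=1.730, apex=3.739, x_land=117.083, impact vy=-8.648
  bounce: vy ← 0.76·8.648 = 6.573

1 2.597 19.406 31.684
2 2.994 11.209 68.217
3 2.276 6.474 95.982
4 1.730 3.739 117.083
final: 117.083 6.573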